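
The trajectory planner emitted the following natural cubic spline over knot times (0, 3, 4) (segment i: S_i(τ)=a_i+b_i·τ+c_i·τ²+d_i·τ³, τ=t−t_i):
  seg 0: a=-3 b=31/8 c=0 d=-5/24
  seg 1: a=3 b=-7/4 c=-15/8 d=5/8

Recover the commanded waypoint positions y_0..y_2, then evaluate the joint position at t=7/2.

y_0 = S_0(0) = a_0 = -3
y_1 = S_1(0) = a_1 = 3
y_2 = S_1(1) = 0
t_q=7/2 is in segment 1 (τ=1/2); S_1(τ)=111/64

y_0=-3 y_1=3 y_2=0
S(7/2) = 111/64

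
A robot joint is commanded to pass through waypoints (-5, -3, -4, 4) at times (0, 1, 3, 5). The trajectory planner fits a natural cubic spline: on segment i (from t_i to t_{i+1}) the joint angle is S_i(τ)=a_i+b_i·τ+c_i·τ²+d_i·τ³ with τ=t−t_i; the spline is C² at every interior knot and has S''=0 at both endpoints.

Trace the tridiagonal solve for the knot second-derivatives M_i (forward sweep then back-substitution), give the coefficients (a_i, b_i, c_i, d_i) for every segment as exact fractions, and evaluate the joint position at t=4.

Δ: Δ0=2, Δ1=-1/2, Δ2=4
row 1: diag=6, rhs=-15; c'=1/3, d'=-5/2
row 2: denom=8−2·1/3=22/3; d'=(27−2·-5/2)/(22/3)=48/11
back: M2=48/11
back: M1=-5/2−1/3·48/11=-87/22
M: M0=0, M1=-87/22, M2=48/11, M3=0
seg 0: a=-5, c=M0/2=0, d=(M1−M0)/(6·1)=-29/44, b=Δ0−h0·(2M0+M1)/6=117/44
seg 1: a=-3, c=M1/2=-87/44, d=(M2−M1)/(6·2)=61/88, b=Δ1−h1·(2M1+M2)/6=15/22
seg 2: a=-4, c=M2/2=24/11, d=(M3−M2)/(6·2)=-4/11, b=Δ2−h2·(2M2+M3)/6=12/11
t_q=4 → seg 2, τ=1; S=-4+12/11·τ+24/11·τ²+-4/11·τ³=-12/11

  seg 0: a=-5 b=117/44 c=0 d=-29/44
  seg 1: a=-3 b=15/22 c=-87/44 d=61/88
  seg 2: a=-4 b=12/11 c=24/11 d=-4/11
S(4) = -12/11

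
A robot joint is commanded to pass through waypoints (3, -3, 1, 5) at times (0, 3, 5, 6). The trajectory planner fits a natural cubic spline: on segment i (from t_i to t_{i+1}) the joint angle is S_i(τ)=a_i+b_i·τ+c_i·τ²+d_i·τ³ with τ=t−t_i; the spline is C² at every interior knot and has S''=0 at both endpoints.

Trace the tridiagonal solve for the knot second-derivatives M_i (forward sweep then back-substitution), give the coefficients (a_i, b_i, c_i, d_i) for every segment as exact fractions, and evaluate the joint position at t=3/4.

Δ: Δ0=-2, Δ1=2, Δ2=4
row 1: diag=10, rhs=24; c'=1/5, d'=12/5
row 2: denom=6−2·1/5=28/5; d'=(12−2·12/5)/(28/5)=9/7
back: M2=9/7
back: M1=12/5−1/5·9/7=15/7
M: M0=0, M1=15/7, M2=9/7, M3=0
seg 0: a=3, c=M0/2=0, d=(M1−M0)/(6·3)=5/42, b=Δ0−h0·(2M0+M1)/6=-43/14
seg 1: a=-3, c=M1/2=15/14, d=(M2−M1)/(6·2)=-1/14, b=Δ1−h1·(2M1+M2)/6=1/7
seg 2: a=1, c=M2/2=9/14, d=(M3−M2)/(6·1)=-3/14, b=Δ2−h2·(2M2+M3)/6=25/7
t_q=3/4 → seg 0, τ=3/4; S=3+-43/14·τ+0·τ²+5/42·τ³=669/896

  seg 0: a=3 b=-43/14 c=0 d=5/42
  seg 1: a=-3 b=1/7 c=15/14 d=-1/14
  seg 2: a=1 b=25/7 c=9/14 d=-3/14
S(3/4) = 669/896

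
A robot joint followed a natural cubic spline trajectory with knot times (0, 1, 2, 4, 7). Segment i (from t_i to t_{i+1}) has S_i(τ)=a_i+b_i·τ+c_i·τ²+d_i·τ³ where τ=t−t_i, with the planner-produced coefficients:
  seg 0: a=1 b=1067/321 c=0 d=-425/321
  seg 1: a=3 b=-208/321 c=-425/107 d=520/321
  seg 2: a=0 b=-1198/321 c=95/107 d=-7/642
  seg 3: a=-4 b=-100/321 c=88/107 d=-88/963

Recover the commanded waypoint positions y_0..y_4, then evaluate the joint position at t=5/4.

y_0=1 y_1=3 y_2=0 y_3=-4 y_4=0
S(5/4) = 4477/1712

y_0 = S_0(0) = a_0 = 1
y_1 = S_1(0) = a_1 = 3
y_2 = S_2(0) = a_2 = 0
y_3 = S_3(0) = a_3 = -4
y_4 = S_3(3) = 0
t_q=5/4 is in segment 1 (τ=1/4); S_1(τ)=4477/1712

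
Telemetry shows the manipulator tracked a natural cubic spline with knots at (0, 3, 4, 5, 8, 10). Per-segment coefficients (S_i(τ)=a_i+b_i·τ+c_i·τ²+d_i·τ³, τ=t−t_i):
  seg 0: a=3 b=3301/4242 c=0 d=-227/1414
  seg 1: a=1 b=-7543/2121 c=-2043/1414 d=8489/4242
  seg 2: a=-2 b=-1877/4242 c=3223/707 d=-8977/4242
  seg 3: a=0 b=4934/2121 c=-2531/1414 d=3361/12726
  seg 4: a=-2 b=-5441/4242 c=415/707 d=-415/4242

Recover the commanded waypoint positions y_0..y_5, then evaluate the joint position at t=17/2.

y_0=3 y_1=1 y_2=-2 y_3=0 y_4=-2 y_5=-3
S(17/2) = -4051/1616

y_0 = S_0(0) = a_0 = 3
y_1 = S_1(0) = a_1 = 1
y_2 = S_2(0) = a_2 = -2
y_3 = S_3(0) = a_3 = 0
y_4 = S_4(0) = a_4 = -2
y_5 = S_4(2) = -3
t_q=17/2 is in segment 4 (τ=1/2); S_4(τ)=-4051/1616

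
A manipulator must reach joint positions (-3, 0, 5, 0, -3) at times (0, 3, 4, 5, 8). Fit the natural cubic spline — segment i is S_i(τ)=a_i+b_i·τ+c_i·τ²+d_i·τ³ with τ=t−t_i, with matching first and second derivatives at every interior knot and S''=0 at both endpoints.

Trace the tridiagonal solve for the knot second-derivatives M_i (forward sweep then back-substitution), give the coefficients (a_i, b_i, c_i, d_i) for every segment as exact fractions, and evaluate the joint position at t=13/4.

  seg 0: a=-3 b=-8/5 c=0 d=13/45
  seg 1: a=0 b=31/5 c=13/5 d=-19/5
  seg 2: a=5 b=0 c=-44/5 d=19/5
  seg 3: a=0 b=-31/5 c=13/5 d=-13/45
S(13/4) = 529/320

Δ: Δ0=1, Δ1=5, Δ2=-5, Δ3=-1
row 1: diag=8, rhs=24; c'=1/8, d'=3
row 2: denom=4−1·1/8=31/8; d'=(-60−1·3)/(31/8)=-504/31
row 3: denom=8−1·8/31=240/31; d'=(24−1·-504/31)/(240/31)=26/5
back: M3=26/5
back: M2=-504/31−8/31·26/5=-88/5
back: M1=3−1/8·-88/5=26/5
M: M0=0, M1=26/5, M2=-88/5, M3=26/5, M4=0
seg 0: a=-3, c=M0/2=0, d=(M1−M0)/(6·3)=13/45, b=Δ0−h0·(2M0+M1)/6=-8/5
seg 1: a=0, c=M1/2=13/5, d=(M2−M1)/(6·1)=-19/5, b=Δ1−h1·(2M1+M2)/6=31/5
seg 2: a=5, c=M2/2=-44/5, d=(M3−M2)/(6·1)=19/5, b=Δ2−h2·(2M2+M3)/6=0
seg 3: a=0, c=M3/2=13/5, d=(M4−M3)/(6·3)=-13/45, b=Δ3−h3·(2M3+M4)/6=-31/5
t_q=13/4 → seg 1, τ=1/4; S=0+31/5·τ+13/5·τ²+-19/5·τ³=529/320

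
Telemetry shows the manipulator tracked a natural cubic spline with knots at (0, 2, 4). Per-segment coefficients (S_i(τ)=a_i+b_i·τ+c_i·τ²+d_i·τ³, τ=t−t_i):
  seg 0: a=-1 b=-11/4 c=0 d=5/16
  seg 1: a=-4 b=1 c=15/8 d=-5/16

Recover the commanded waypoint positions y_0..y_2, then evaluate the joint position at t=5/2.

y_0=-1 y_1=-4 y_2=3
S(5/2) = -393/128

y_0 = S_0(0) = a_0 = -1
y_1 = S_1(0) = a_1 = -4
y_2 = S_1(2) = 3
t_q=5/2 is in segment 1 (τ=1/2); S_1(τ)=-393/128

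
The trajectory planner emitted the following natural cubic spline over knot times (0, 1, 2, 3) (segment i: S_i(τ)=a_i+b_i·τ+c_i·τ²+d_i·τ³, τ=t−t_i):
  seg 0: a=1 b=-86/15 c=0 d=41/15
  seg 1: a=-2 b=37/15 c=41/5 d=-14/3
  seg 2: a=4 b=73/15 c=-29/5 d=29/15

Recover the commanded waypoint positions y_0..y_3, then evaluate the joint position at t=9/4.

y_0 = S_0(0) = a_0 = 1
y_1 = S_1(0) = a_1 = -2
y_2 = S_2(0) = a_2 = 4
y_3 = S_2(1) = 5
t_q=9/4 is in segment 2 (τ=1/4); S_2(τ)=1563/320

y_0=1 y_1=-2 y_2=4 y_3=5
S(9/4) = 1563/320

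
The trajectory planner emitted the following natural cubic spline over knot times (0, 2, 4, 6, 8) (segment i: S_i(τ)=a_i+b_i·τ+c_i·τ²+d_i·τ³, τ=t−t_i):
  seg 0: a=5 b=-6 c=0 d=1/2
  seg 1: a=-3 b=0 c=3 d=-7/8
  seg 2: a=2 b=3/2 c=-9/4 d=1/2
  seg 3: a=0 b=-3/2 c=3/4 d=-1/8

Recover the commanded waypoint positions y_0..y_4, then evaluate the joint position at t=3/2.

y_0=5 y_1=-3 y_2=2 y_3=0 y_4=-1
S(3/2) = -37/16

y_0 = S_0(0) = a_0 = 5
y_1 = S_1(0) = a_1 = -3
y_2 = S_2(0) = a_2 = 2
y_3 = S_3(0) = a_3 = 0
y_4 = S_3(2) = -1
t_q=3/2 is in segment 0 (τ=3/2); S_0(τ)=-37/16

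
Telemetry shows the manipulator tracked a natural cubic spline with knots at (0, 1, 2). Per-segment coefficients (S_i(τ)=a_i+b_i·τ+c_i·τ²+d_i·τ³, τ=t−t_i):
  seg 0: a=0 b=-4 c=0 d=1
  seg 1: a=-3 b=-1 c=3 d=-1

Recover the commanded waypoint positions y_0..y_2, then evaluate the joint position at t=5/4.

y_0 = S_0(0) = a_0 = 0
y_1 = S_1(0) = a_1 = -3
y_2 = S_1(1) = -2
t_q=5/4 is in segment 1 (τ=1/4); S_1(τ)=-197/64

y_0=0 y_1=-3 y_2=-2
S(5/4) = -197/64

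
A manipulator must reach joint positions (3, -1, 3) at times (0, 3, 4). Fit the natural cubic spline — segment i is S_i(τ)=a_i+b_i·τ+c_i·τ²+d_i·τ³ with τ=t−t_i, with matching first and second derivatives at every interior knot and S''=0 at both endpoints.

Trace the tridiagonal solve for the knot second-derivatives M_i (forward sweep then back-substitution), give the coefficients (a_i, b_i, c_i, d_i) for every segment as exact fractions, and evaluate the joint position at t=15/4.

Δ: Δ0=-4/3, Δ1=4
row 1: diag=8, rhs=32; c'=1/8, d'=4
back: M1=4
M: M0=0, M1=4, M2=0
seg 0: a=3, c=M0/2=0, d=(M1−M0)/(6·3)=2/9, b=Δ0−h0·(2M0+M1)/6=-10/3
seg 1: a=-1, c=M1/2=2, d=(M2−M1)/(6·1)=-2/3, b=Δ1−h1·(2M1+M2)/6=8/3
t_q=15/4 → seg 1, τ=3/4; S=-1+8/3·τ+2·τ²+-2/3·τ³=59/32

  seg 0: a=3 b=-10/3 c=0 d=2/9
  seg 1: a=-1 b=8/3 c=2 d=-2/3
S(15/4) = 59/32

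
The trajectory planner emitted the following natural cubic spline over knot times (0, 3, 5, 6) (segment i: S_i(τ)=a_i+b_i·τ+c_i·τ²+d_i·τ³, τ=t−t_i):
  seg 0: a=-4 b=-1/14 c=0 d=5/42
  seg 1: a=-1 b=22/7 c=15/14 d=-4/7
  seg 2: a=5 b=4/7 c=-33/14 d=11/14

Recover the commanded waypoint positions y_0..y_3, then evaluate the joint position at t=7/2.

y_0=-4 y_1=-1 y_2=5 y_3=4
S(7/2) = 43/56

y_0 = S_0(0) = a_0 = -4
y_1 = S_1(0) = a_1 = -1
y_2 = S_2(0) = a_2 = 5
y_3 = S_2(1) = 4
t_q=7/2 is in segment 1 (τ=1/2); S_1(τ)=43/56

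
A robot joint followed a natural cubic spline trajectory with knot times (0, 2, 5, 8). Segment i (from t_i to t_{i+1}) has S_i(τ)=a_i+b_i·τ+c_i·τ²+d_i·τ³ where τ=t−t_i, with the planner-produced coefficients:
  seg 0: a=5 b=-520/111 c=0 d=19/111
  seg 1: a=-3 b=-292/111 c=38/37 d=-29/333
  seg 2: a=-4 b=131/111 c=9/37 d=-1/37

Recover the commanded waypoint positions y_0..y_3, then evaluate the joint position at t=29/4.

y_0 = S_0(0) = a_0 = 5
y_1 = S_1(0) = a_1 = -3
y_2 = S_2(0) = a_2 = -4
y_3 = S_2(3) = 1
t_q=29/4 is in segment 2 (τ=9/4); S_2(τ)=-997/2368

y_0=5 y_1=-3 y_2=-4 y_3=1
S(29/4) = -997/2368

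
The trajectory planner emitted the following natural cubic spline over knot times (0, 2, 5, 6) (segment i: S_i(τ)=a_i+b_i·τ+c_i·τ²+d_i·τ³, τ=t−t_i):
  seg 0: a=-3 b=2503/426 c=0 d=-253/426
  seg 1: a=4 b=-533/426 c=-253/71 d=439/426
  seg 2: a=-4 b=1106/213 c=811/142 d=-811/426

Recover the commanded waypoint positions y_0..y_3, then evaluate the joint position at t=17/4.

y_0=-3 y_1=4 y_2=-4 y_3=5
S(17/4) = -46499/9088

y_0 = S_0(0) = a_0 = -3
y_1 = S_1(0) = a_1 = 4
y_2 = S_2(0) = a_2 = -4
y_3 = S_2(1) = 5
t_q=17/4 is in segment 1 (τ=9/4); S_1(τ)=-46499/9088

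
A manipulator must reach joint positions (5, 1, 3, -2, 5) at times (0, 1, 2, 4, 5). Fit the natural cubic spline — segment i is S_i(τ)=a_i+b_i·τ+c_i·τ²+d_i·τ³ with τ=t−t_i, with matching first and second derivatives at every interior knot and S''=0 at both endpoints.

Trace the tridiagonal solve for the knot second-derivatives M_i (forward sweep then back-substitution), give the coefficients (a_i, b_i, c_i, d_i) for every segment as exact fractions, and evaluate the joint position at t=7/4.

  seg 0: a=5 b=-363/61 c=0 d=119/61
  seg 1: a=1 b=-6/61 c=357/61 d=-229/61
  seg 2: a=3 b=21/61 c=-330/61 d=973/488
  seg 3: a=-2 b=321/122 c=1599/244 d=-533/244
S(7/4) = 10285/3904

Δ: Δ0=-4, Δ1=2, Δ2=-5/2, Δ3=7
row 1: diag=4, rhs=36; c'=1/4, d'=9
row 2: denom=6−1·1/4=23/4; d'=(-27−1·9)/(23/4)=-144/23
row 3: denom=6−2·8/23=122/23; d'=(57−2·-144/23)/(122/23)=1599/122
back: M3=1599/122
back: M2=-144/23−8/23·1599/122=-660/61
back: M1=9−1/4·-660/61=714/61
M: M0=0, M1=714/61, M2=-660/61, M3=1599/122, M4=0
seg 0: a=5, c=M0/2=0, d=(M1−M0)/(6·1)=119/61, b=Δ0−h0·(2M0+M1)/6=-363/61
seg 1: a=1, c=M1/2=357/61, d=(M2−M1)/(6·1)=-229/61, b=Δ1−h1·(2M1+M2)/6=-6/61
seg 2: a=3, c=M2/2=-330/61, d=(M3−M2)/(6·2)=973/488, b=Δ2−h2·(2M2+M3)/6=21/61
seg 3: a=-2, c=M3/2=1599/244, d=(M4−M3)/(6·1)=-533/244, b=Δ3−h3·(2M3+M4)/6=321/122
t_q=7/4 → seg 1, τ=3/4; S=1+-6/61·τ+357/61·τ²+-229/61·τ³=10285/3904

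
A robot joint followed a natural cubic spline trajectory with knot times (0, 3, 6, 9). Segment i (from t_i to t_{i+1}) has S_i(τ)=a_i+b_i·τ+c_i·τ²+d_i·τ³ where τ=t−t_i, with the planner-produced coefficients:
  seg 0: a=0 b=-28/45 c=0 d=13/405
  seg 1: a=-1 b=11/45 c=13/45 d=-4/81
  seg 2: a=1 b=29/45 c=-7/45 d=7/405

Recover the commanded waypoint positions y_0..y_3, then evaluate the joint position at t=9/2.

y_0=0 y_1=-1 y_2=1 y_3=2
S(9/2) = -3/20

y_0 = S_0(0) = a_0 = 0
y_1 = S_1(0) = a_1 = -1
y_2 = S_2(0) = a_2 = 1
y_3 = S_2(3) = 2
t_q=9/2 is in segment 1 (τ=3/2); S_1(τ)=-3/20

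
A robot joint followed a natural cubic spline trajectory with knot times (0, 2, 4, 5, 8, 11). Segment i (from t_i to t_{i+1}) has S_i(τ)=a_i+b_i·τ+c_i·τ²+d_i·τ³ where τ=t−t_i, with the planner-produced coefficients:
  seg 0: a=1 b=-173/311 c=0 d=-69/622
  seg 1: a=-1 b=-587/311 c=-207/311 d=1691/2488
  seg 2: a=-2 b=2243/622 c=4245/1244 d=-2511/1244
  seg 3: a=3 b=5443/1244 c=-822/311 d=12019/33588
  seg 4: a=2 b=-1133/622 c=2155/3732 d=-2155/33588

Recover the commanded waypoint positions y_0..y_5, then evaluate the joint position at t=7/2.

y_0=1 y_1=-1 y_2=-2 y_3=3 y_4=2 y_5=0
S(7/2) = -60407/19904

y_0 = S_0(0) = a_0 = 1
y_1 = S_1(0) = a_1 = -1
y_2 = S_2(0) = a_2 = -2
y_3 = S_3(0) = a_3 = 3
y_4 = S_4(0) = a_4 = 2
y_5 = S_4(3) = 0
t_q=7/2 is in segment 1 (τ=3/2); S_1(τ)=-60407/19904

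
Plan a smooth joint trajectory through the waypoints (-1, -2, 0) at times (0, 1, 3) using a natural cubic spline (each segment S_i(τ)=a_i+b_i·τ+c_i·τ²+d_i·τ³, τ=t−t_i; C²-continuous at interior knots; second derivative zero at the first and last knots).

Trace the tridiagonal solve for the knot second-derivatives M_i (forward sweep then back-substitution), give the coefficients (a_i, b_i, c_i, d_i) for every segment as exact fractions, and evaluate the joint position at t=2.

  seg 0: a=-1 b=-4/3 c=0 d=1/3
  seg 1: a=-2 b=-1/3 c=1 d=-1/6
S(2) = -3/2

Δ: Δ0=-1, Δ1=1
row 1: diag=6, rhs=12; c'=1/3, d'=2
back: M1=2
M: M0=0, M1=2, M2=0
seg 0: a=-1, c=M0/2=0, d=(M1−M0)/(6·1)=1/3, b=Δ0−h0·(2M0+M1)/6=-4/3
seg 1: a=-2, c=M1/2=1, d=(M2−M1)/(6·2)=-1/6, b=Δ1−h1·(2M1+M2)/6=-1/3
t_q=2 → seg 1, τ=1; S=-2+-1/3·τ+1·τ²+-1/6·τ³=-3/2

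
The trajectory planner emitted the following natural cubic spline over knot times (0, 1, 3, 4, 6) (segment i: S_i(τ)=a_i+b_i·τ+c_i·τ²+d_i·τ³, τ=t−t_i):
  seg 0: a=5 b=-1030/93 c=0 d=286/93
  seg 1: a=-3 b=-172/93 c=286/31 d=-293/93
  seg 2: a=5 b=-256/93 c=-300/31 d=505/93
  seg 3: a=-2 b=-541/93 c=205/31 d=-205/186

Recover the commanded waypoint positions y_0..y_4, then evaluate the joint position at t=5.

y_0=5 y_1=-3 y_2=5 y_3=-2 y_4=4
S(5) = -143/62

y_0 = S_0(0) = a_0 = 5
y_1 = S_1(0) = a_1 = -3
y_2 = S_2(0) = a_2 = 5
y_3 = S_3(0) = a_3 = -2
y_4 = S_3(2) = 4
t_q=5 is in segment 3 (τ=1); S_3(τ)=-143/62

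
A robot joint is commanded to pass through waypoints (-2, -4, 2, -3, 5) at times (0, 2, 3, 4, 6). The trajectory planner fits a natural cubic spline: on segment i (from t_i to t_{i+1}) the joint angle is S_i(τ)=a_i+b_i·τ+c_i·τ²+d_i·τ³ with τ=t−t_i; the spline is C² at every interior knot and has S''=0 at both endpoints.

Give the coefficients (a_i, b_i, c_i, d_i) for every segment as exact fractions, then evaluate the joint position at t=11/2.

  seg 0: a=-2 b=-151/33 c=0 d=59/66
  seg 1: a=-4 b=203/33 c=59/11 d=-182/33
  seg 2: a=2 b=1/3 c=-123/11 d=193/33
  seg 3: a=-3 b=-148/33 c=70/11 d=-35/33
S(11/2) = 89/88

Δ: Δ0=-1, Δ1=6, Δ2=-5, Δ3=4
row 1: diag=6, rhs=42; c'=1/6, d'=7
row 2: denom=4−1·1/6=23/6; d'=(-66−1·7)/(23/6)=-438/23
row 3: denom=6−1·6/23=132/23; d'=(54−1·-438/23)/(132/23)=140/11
back: M3=140/11
back: M2=-438/23−6/23·140/11=-246/11
back: M1=7−1/6·-246/11=118/11
M: M0=0, M1=118/11, M2=-246/11, M3=140/11, M4=0
seg 0: a=-2, c=M0/2=0, d=(M1−M0)/(6·2)=59/66, b=Δ0−h0·(2M0+M1)/6=-151/33
seg 1: a=-4, c=M1/2=59/11, d=(M2−M1)/(6·1)=-182/33, b=Δ1−h1·(2M1+M2)/6=203/33
seg 2: a=2, c=M2/2=-123/11, d=(M3−M2)/(6·1)=193/33, b=Δ2−h2·(2M2+M3)/6=1/3
seg 3: a=-3, c=M3/2=70/11, d=(M4−M3)/(6·2)=-35/33, b=Δ3−h3·(2M3+M4)/6=-148/33
t_q=11/2 → seg 3, τ=3/2; S=-3+-148/33·τ+70/11·τ²+-35/33·τ³=89/88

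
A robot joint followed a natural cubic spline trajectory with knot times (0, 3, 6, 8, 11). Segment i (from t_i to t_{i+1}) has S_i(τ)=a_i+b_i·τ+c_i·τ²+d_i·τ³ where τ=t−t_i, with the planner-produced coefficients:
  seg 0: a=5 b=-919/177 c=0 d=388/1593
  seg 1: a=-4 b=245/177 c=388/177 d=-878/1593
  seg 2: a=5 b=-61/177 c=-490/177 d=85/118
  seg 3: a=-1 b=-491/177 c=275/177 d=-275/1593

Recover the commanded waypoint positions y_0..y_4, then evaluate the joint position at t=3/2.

y_0 = S_0(0) = a_0 = 5
y_1 = S_1(0) = a_1 = -4
y_2 = S_2(0) = a_2 = 5
y_3 = S_3(0) = a_3 = -1
y_4 = S_3(3) = 0
t_q=3/2 is in segment 0 (τ=3/2); S_0(τ)=-116/59

y_0=5 y_1=-4 y_2=5 y_3=-1 y_4=0
S(3/2) = -116/59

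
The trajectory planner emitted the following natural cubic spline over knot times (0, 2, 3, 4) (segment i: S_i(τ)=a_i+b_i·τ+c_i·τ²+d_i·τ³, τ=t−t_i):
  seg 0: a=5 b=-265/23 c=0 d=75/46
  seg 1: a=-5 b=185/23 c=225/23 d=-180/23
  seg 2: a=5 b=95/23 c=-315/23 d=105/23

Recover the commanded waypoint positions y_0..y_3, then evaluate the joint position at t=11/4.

y_0=5 y_1=-5 y_2=5 y_3=0
S(11/4) = 595/184

y_0 = S_0(0) = a_0 = 5
y_1 = S_1(0) = a_1 = -5
y_2 = S_2(0) = a_2 = 5
y_3 = S_2(1) = 0
t_q=11/4 is in segment 1 (τ=3/4); S_1(τ)=595/184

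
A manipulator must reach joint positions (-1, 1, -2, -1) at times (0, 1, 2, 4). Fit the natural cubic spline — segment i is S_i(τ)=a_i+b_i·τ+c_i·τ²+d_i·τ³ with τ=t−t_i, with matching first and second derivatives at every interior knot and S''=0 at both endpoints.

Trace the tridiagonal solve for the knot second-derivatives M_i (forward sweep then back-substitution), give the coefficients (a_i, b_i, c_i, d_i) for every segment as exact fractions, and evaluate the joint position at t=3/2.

Δ: Δ0=2, Δ1=-3, Δ2=1/2
row 1: diag=4, rhs=-30; c'=1/4, d'=-15/2
row 2: denom=6−1·1/4=23/4; d'=(21−1·-15/2)/(23/4)=114/23
back: M2=114/23
back: M1=-15/2−1/4·114/23=-201/23
M: M0=0, M1=-201/23, M2=114/23, M3=0
seg 0: a=-1, c=M0/2=0, d=(M1−M0)/(6·1)=-67/46, b=Δ0−h0·(2M0+M1)/6=159/46
seg 1: a=1, c=M1/2=-201/46, d=(M2−M1)/(6·1)=105/46, b=Δ1−h1·(2M1+M2)/6=-21/23
seg 2: a=-2, c=M2/2=57/23, d=(M3−M2)/(6·2)=-19/46, b=Δ2−h2·(2M2+M3)/6=-129/46
t_q=3/2 → seg 1, τ=1/2; S=1+-21/23·τ+-201/46·τ²+105/46·τ³=-97/368

  seg 0: a=-1 b=159/46 c=0 d=-67/46
  seg 1: a=1 b=-21/23 c=-201/46 d=105/46
  seg 2: a=-2 b=-129/46 c=57/23 d=-19/46
S(3/2) = -97/368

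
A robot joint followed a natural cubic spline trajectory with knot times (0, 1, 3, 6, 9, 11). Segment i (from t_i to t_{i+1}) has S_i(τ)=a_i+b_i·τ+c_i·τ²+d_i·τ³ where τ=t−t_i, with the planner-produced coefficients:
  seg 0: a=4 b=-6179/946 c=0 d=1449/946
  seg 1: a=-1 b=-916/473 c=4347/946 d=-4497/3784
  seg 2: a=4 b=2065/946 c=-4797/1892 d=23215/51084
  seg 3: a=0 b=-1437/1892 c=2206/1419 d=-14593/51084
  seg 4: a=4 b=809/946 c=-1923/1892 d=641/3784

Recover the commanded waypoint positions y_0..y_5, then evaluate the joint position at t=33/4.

y_0=4 y_1=-1 y_2=4 y_3=0 y_4=4 y_5=3
S(33/4) = 352053/121088

y_0 = S_0(0) = a_0 = 4
y_1 = S_1(0) = a_1 = -1
y_2 = S_2(0) = a_2 = 4
y_3 = S_3(0) = a_3 = 0
y_4 = S_4(0) = a_4 = 4
y_5 = S_4(2) = 3
t_q=33/4 is in segment 3 (τ=9/4); S_3(τ)=352053/121088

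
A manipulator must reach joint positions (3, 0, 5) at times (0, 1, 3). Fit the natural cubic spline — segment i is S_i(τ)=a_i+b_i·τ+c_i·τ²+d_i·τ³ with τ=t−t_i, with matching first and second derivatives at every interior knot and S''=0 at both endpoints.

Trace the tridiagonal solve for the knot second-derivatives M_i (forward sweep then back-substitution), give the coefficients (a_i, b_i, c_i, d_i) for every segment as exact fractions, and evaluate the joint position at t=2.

  seg 0: a=3 b=-47/12 c=0 d=11/12
  seg 1: a=0 b=-7/6 c=11/4 d=-11/24
S(2) = 9/8

Δ: Δ0=-3, Δ1=5/2
row 1: diag=6, rhs=33; c'=1/3, d'=11/2
back: M1=11/2
M: M0=0, M1=11/2, M2=0
seg 0: a=3, c=M0/2=0, d=(M1−M0)/(6·1)=11/12, b=Δ0−h0·(2M0+M1)/6=-47/12
seg 1: a=0, c=M1/2=11/4, d=(M2−M1)/(6·2)=-11/24, b=Δ1−h1·(2M1+M2)/6=-7/6
t_q=2 → seg 1, τ=1; S=0+-7/6·τ+11/4·τ²+-11/24·τ³=9/8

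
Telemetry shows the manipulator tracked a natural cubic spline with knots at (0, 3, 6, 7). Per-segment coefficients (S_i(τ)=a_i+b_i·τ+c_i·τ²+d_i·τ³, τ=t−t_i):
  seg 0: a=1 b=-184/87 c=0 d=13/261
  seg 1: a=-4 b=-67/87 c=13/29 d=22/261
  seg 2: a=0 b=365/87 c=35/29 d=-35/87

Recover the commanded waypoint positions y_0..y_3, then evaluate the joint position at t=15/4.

y_0=1 y_1=-4 y_2=0 y_3=5
S(15/4) = -3981/928

y_0 = S_0(0) = a_0 = 1
y_1 = S_1(0) = a_1 = -4
y_2 = S_2(0) = a_2 = 0
y_3 = S_2(1) = 5
t_q=15/4 is in segment 1 (τ=3/4); S_1(τ)=-3981/928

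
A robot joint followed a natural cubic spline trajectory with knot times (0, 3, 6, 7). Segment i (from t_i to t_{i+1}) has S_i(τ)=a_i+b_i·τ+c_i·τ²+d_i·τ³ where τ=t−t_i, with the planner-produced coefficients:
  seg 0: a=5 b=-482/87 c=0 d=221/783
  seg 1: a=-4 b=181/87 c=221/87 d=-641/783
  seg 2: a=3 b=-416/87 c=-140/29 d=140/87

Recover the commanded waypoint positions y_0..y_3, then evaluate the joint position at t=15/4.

y_0=5 y_1=-4 y_2=3 y_3=-5
S(15/4) = -2517/1856

y_0 = S_0(0) = a_0 = 5
y_1 = S_1(0) = a_1 = -4
y_2 = S_2(0) = a_2 = 3
y_3 = S_2(1) = -5
t_q=15/4 is in segment 1 (τ=3/4); S_1(τ)=-2517/1856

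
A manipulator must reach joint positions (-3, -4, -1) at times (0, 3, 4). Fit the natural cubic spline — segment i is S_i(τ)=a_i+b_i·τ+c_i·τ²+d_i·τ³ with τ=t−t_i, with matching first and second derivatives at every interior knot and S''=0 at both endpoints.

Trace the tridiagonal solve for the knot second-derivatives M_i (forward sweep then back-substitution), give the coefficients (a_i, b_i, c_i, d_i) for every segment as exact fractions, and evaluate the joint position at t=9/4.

Δ: Δ0=-1/3, Δ1=3
row 1: diag=8, rhs=20; c'=1/8, d'=5/2
back: M1=5/2
M: M0=0, M1=5/2, M2=0
seg 0: a=-3, c=M0/2=0, d=(M1−M0)/(6·3)=5/36, b=Δ0−h0·(2M0+M1)/6=-19/12
seg 1: a=-4, c=M1/2=5/4, d=(M2−M1)/(6·1)=-5/12, b=Δ1−h1·(2M1+M2)/6=13/6
t_q=9/4 → seg 0, τ=9/4; S=-3+-19/12·τ+0·τ²+5/36·τ³=-1275/256

  seg 0: a=-3 b=-19/12 c=0 d=5/36
  seg 1: a=-4 b=13/6 c=5/4 d=-5/12
S(9/4) = -1275/256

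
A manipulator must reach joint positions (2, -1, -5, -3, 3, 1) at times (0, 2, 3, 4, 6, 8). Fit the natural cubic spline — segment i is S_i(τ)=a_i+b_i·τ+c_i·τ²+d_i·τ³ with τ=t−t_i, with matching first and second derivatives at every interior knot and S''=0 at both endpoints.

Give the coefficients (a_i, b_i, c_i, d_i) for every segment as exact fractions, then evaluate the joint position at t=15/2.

  seg 0: a=2 b=-55/482 c=0 d=-167/482
  seg 1: a=-1 b=-2059/482 c=-501/241 d=1133/482
  seg 2: a=-5 b=-332/241 c=2397/482 d=-769/482
  seg 3: a=-3 b=1823/482 c=45/241 d=-557/1928
  seg 4: a=3 b=256/241 c=-1491/964 d=497/1928
S(15/2) = 30591/15424

Δ: Δ0=-3/2, Δ1=-4, Δ2=2, Δ3=3, Δ4=-1
row 1: diag=6, rhs=-15; c'=1/6, d'=-5/2
row 2: denom=4−1·1/6=23/6; d'=(36−1·-5/2)/(23/6)=231/23
row 3: denom=6−1·6/23=132/23; d'=(6−1·231/23)/(132/23)=-31/44
row 4: denom=8−2·23/66=241/33; d'=(-24−2·-31/44)/(241/33)=-1491/482
back: M4=-1491/482
back: M3=-31/44−23/66·-1491/482=90/241
back: M2=231/23−6/23·90/241=2397/241
back: M1=-5/2−1/6·2397/241=-1002/241
M: M0=0, M1=-1002/241, M2=2397/241, M3=90/241, M4=-1491/482, M5=0
seg 0: a=2, c=M0/2=0, d=(M1−M0)/(6·2)=-167/482, b=Δ0−h0·(2M0+M1)/6=-55/482
seg 1: a=-1, c=M1/2=-501/241, d=(M2−M1)/(6·1)=1133/482, b=Δ1−h1·(2M1+M2)/6=-2059/482
seg 2: a=-5, c=M2/2=2397/482, d=(M3−M2)/(6·1)=-769/482, b=Δ2−h2·(2M2+M3)/6=-332/241
seg 3: a=-3, c=M3/2=45/241, d=(M4−M3)/(6·2)=-557/1928, b=Δ3−h3·(2M3+M4)/6=1823/482
seg 4: a=3, c=M4/2=-1491/964, d=(M5−M4)/(6·2)=497/1928, b=Δ4−h4·(2M4+M5)/6=256/241
t_q=15/2 → seg 4, τ=3/2; S=3+256/241·τ+-1491/964·τ²+497/1928·τ³=30591/15424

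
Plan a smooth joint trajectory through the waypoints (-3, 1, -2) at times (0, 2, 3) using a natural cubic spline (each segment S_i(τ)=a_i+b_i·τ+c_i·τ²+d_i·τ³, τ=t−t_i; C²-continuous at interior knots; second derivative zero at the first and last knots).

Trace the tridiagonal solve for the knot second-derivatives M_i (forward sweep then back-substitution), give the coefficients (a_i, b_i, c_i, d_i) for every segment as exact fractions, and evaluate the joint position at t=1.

Δ: Δ0=2, Δ1=-3
row 1: diag=6, rhs=-30; c'=1/6, d'=-5
back: M1=-5
M: M0=0, M1=-5, M2=0
seg 0: a=-3, c=M0/2=0, d=(M1−M0)/(6·2)=-5/12, b=Δ0−h0·(2M0+M1)/6=11/3
seg 1: a=1, c=M1/2=-5/2, d=(M2−M1)/(6·1)=5/6, b=Δ1−h1·(2M1+M2)/6=-4/3
t_q=1 → seg 0, τ=1; S=-3+11/3·τ+0·τ²+-5/12·τ³=1/4

  seg 0: a=-3 b=11/3 c=0 d=-5/12
  seg 1: a=1 b=-4/3 c=-5/2 d=5/6
S(1) = 1/4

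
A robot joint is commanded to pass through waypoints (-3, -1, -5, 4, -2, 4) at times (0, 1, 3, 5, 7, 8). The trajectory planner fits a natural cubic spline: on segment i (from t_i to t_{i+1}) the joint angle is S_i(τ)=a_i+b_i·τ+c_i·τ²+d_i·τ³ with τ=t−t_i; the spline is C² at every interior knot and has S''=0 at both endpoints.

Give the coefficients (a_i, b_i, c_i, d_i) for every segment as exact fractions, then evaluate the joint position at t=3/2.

Δ: Δ0=2, Δ1=-2, Δ2=9/2, Δ3=-3, Δ4=6
row 1: diag=6, rhs=-24; c'=1/3, d'=-4
row 2: denom=8−2·1/3=22/3; d'=(39−2·-4)/(22/3)=141/22
row 3: denom=8−2·3/11=82/11; d'=(-45−2·141/22)/(82/11)=-318/41
row 4: denom=6−2·11/41=224/41; d'=(54−2·-318/41)/(224/41)=1425/112
back: M4=1425/112
back: M3=-318/41−11/41·1425/112=-1251/112
back: M2=141/22−3/11·-1251/112=1059/112
back: M1=-4−1/3·1059/112=-801/112
M: M0=0, M1=-801/112, M2=1059/112, M3=-1251/112, M4=1425/112, M5=0
seg 0: a=-3, c=M0/2=0, d=(M1−M0)/(6·1)=-267/224, b=Δ0−h0·(2M0+M1)/6=715/224
seg 1: a=-1, c=M1/2=-801/224, d=(M2−M1)/(6·2)=155/112, b=Δ1−h1·(2M1+M2)/6=-43/112
seg 2: a=-5, c=M2/2=1059/224, d=(M3−M2)/(6·2)=-55/32, b=Δ2−h2·(2M2+M3)/6=215/112
seg 3: a=4, c=M3/2=-1251/224, d=(M4−M3)/(6·2)=223/112, b=Δ3−h3·(2M3+M4)/6=23/112
seg 4: a=-2, c=M4/2=1425/224, d=(M5−M4)/(6·1)=-475/224, b=Δ4−h4·(2M4+M5)/6=197/112
t_q=3/2 → seg 1, τ=1/2; S=-1+-43/112·τ+-801/224·τ²+155/112·τ³=-857/448

  seg 0: a=-3 b=715/224 c=0 d=-267/224
  seg 1: a=-1 b=-43/112 c=-801/224 d=155/112
  seg 2: a=-5 b=215/112 c=1059/224 d=-55/32
  seg 3: a=4 b=23/112 c=-1251/224 d=223/112
  seg 4: a=-2 b=197/112 c=1425/224 d=-475/224
S(3/2) = -857/448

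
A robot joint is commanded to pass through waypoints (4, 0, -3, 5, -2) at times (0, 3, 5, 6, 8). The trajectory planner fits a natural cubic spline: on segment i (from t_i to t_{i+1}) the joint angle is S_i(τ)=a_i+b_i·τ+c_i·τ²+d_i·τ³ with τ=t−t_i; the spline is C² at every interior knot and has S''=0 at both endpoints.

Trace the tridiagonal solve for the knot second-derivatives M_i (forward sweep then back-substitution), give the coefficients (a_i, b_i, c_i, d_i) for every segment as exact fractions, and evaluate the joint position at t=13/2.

Δ: Δ0=-4/3, Δ1=-3/2, Δ2=8, Δ3=-7/2
row 1: diag=10, rhs=-1; c'=1/5, d'=-1/10
row 2: denom=6−2·1/5=28/5; d'=(57−2·-1/10)/(28/5)=143/14
row 3: denom=6−1·5/28=163/28; d'=(-69−1·143/14)/(163/28)=-2218/163
back: M3=-2218/163
back: M2=143/14−5/28·-2218/163=2061/163
back: M1=-1/10−1/5·2061/163=-857/326
M: M0=0, M1=-857/326, M2=2061/163, M3=-2218/163, M4=0
seg 0: a=4, c=M0/2=0, d=(M1−M0)/(6·3)=-857/5868, b=Δ0−h0·(2M0+M1)/6=-37/1956
seg 1: a=0, c=M1/2=-857/652, d=(M2−M1)/(6·2)=4979/3912, b=Δ1−h1·(2M1+M2)/6=-3875/978
seg 2: a=-3, c=M2/2=2061/326, d=(M3−M2)/(6·1)=-4279/978, b=Δ2−h2·(2M2+M3)/6=2960/489
seg 3: a=5, c=M3/2=-1109/163, d=(M4−M3)/(6·2)=1109/978, b=Δ3−h3·(2M3+M4)/6=5449/978
t_q=13/2 → seg 3, τ=1/2; S=5+5449/978·τ+-1109/163·τ²+1109/978·τ³=16239/2608

  seg 0: a=4 b=-37/1956 c=0 d=-857/5868
  seg 1: a=0 b=-3875/978 c=-857/652 d=4979/3912
  seg 2: a=-3 b=2960/489 c=2061/326 d=-4279/978
  seg 3: a=5 b=5449/978 c=-1109/163 d=1109/978
S(13/2) = 16239/2608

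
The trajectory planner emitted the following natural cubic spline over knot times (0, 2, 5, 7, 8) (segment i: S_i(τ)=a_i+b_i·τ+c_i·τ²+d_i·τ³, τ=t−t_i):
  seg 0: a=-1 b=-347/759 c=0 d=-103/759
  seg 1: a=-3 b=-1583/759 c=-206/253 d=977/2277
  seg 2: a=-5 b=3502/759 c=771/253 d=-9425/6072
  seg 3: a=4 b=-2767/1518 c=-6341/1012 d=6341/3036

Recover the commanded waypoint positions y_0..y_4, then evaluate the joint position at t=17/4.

y_0=-1 y_1=-3 y_2=-5 y_3=4 y_4=-2
S(17/4) = -10197/1472

y_0 = S_0(0) = a_0 = -1
y_1 = S_1(0) = a_1 = -3
y_2 = S_2(0) = a_2 = -5
y_3 = S_3(0) = a_3 = 4
y_4 = S_3(1) = -2
t_q=17/4 is in segment 1 (τ=9/4); S_1(τ)=-10197/1472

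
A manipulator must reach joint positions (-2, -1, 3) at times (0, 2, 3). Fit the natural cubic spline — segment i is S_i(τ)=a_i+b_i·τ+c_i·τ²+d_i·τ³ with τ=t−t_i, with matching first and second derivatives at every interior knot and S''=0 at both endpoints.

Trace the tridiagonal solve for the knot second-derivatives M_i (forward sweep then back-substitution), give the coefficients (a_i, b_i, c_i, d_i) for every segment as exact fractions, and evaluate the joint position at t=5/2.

  seg 0: a=-2 b=-2/3 c=0 d=7/24
  seg 1: a=-1 b=17/6 c=7/4 d=-7/12
S(5/2) = 25/32

Δ: Δ0=1/2, Δ1=4
row 1: diag=6, rhs=21; c'=1/6, d'=7/2
back: M1=7/2
M: M0=0, M1=7/2, M2=0
seg 0: a=-2, c=M0/2=0, d=(M1−M0)/(6·2)=7/24, b=Δ0−h0·(2M0+M1)/6=-2/3
seg 1: a=-1, c=M1/2=7/4, d=(M2−M1)/(6·1)=-7/12, b=Δ1−h1·(2M1+M2)/6=17/6
t_q=5/2 → seg 1, τ=1/2; S=-1+17/6·τ+7/4·τ²+-7/12·τ³=25/32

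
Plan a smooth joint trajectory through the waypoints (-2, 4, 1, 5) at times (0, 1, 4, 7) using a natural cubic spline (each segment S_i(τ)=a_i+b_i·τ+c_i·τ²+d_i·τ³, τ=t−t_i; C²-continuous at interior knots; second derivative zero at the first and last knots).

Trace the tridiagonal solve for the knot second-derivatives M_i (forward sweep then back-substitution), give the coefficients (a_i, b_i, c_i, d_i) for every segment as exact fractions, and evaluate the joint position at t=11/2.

  seg 0: a=-2 b=613/87 c=0 d=-91/87
  seg 1: a=4 b=340/87 c=-91/29 d=392/783
  seg 2: a=1 b=-122/87 c=119/87 d=-119/783
S(11/2) = 339/232

Δ: Δ0=6, Δ1=-1, Δ2=4/3
row 1: diag=8, rhs=-42; c'=3/8, d'=-21/4
row 2: denom=12−3·3/8=87/8; d'=(14−3·-21/4)/(87/8)=238/87
back: M2=238/87
back: M1=-21/4−3/8·238/87=-182/29
M: M0=0, M1=-182/29, M2=238/87, M3=0
seg 0: a=-2, c=M0/2=0, d=(M1−M0)/(6·1)=-91/87, b=Δ0−h0·(2M0+M1)/6=613/87
seg 1: a=4, c=M1/2=-91/29, d=(M2−M1)/(6·3)=392/783, b=Δ1−h1·(2M1+M2)/6=340/87
seg 2: a=1, c=M2/2=119/87, d=(M3−M2)/(6·3)=-119/783, b=Δ2−h2·(2M2+M3)/6=-122/87
t_q=11/2 → seg 2, τ=3/2; S=1+-122/87·τ+119/87·τ²+-119/783·τ³=339/232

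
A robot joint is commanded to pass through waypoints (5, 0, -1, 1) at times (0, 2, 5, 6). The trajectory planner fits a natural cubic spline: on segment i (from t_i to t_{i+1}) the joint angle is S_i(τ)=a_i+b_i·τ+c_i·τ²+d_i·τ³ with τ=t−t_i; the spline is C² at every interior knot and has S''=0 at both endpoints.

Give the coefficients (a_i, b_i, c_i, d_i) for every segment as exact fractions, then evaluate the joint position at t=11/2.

  seg 0: a=5 b=-1189/426 c=0 d=31/426
  seg 1: a=0 b=-817/426 c=31/71 d=13/426
  seg 2: a=-1 b=325/213 c=101/142 d=-101/426
S(11/2) = -101/1136

Δ: Δ0=-5/2, Δ1=-1/3, Δ2=2
row 1: diag=10, rhs=13; c'=3/10, d'=13/10
row 2: denom=8−3·3/10=71/10; d'=(14−3·13/10)/(71/10)=101/71
back: M2=101/71
back: M1=13/10−3/10·101/71=62/71
M: M0=0, M1=62/71, M2=101/71, M3=0
seg 0: a=5, c=M0/2=0, d=(M1−M0)/(6·2)=31/426, b=Δ0−h0·(2M0+M1)/6=-1189/426
seg 1: a=0, c=M1/2=31/71, d=(M2−M1)/(6·3)=13/426, b=Δ1−h1·(2M1+M2)/6=-817/426
seg 2: a=-1, c=M2/2=101/142, d=(M3−M2)/(6·1)=-101/426, b=Δ2−h2·(2M2+M3)/6=325/213
t_q=11/2 → seg 2, τ=1/2; S=-1+325/213·τ+101/142·τ²+-101/426·τ³=-101/1136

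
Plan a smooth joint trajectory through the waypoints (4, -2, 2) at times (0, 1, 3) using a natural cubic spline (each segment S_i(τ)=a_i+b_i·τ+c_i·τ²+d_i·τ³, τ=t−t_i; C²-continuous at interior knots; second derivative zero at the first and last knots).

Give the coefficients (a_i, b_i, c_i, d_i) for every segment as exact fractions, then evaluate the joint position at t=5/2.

  seg 0: a=4 b=-22/3 c=0 d=4/3
  seg 1: a=-2 b=-10/3 c=4 d=-2/3
S(5/2) = -1/4

Δ: Δ0=-6, Δ1=2
row 1: diag=6, rhs=48; c'=1/3, d'=8
back: M1=8
M: M0=0, M1=8, M2=0
seg 0: a=4, c=M0/2=0, d=(M1−M0)/(6·1)=4/3, b=Δ0−h0·(2M0+M1)/6=-22/3
seg 1: a=-2, c=M1/2=4, d=(M2−M1)/(6·2)=-2/3, b=Δ1−h1·(2M1+M2)/6=-10/3
t_q=5/2 → seg 1, τ=3/2; S=-2+-10/3·τ+4·τ²+-2/3·τ³=-1/4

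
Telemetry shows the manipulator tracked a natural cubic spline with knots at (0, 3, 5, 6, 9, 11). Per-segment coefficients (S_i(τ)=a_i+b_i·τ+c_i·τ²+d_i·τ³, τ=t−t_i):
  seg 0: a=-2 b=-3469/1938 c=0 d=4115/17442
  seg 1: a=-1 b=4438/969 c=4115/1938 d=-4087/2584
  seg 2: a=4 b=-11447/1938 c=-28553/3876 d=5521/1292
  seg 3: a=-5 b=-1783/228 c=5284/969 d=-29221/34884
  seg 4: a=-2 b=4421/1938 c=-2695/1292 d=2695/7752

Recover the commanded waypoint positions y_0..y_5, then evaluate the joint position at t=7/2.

y_0=-2 y_1=-1 y_2=4 y_3=-5 y_4=-2 y_5=-3
S(7/2) = 33553/20672

y_0 = S_0(0) = a_0 = -2
y_1 = S_1(0) = a_1 = -1
y_2 = S_2(0) = a_2 = 4
y_3 = S_3(0) = a_3 = -5
y_4 = S_4(0) = a_4 = -2
y_5 = S_4(2) = -3
t_q=7/2 is in segment 1 (τ=1/2); S_1(τ)=33553/20672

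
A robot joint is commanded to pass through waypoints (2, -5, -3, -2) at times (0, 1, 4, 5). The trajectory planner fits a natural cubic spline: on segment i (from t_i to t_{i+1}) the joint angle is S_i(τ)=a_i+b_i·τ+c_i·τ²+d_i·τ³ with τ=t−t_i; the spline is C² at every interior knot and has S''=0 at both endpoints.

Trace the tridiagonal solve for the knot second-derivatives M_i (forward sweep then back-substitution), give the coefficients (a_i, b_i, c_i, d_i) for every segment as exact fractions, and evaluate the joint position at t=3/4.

Δ: Δ0=-7, Δ1=2/3, Δ2=1
row 1: diag=8, rhs=46; c'=3/8, d'=23/4
row 2: denom=8−3·3/8=55/8; d'=(2−3·23/4)/(55/8)=-122/55
back: M2=-122/55
back: M1=23/4−3/8·-122/55=362/55
M: M0=0, M1=362/55, M2=-122/55, M3=0
seg 0: a=2, c=M0/2=0, d=(M1−M0)/(6·1)=181/165, b=Δ0−h0·(2M0+M1)/6=-1336/165
seg 1: a=-5, c=M1/2=181/55, d=(M2−M1)/(6·3)=-22/45, b=Δ1−h1·(2M1+M2)/6=-793/165
seg 2: a=-3, c=M2/2=-61/55, d=(M3−M2)/(6·1)=61/165, b=Δ2−h2·(2M2+M3)/6=287/165
t_q=3/4 → seg 0, τ=3/4; S=2+-1336/165·τ+0·τ²+181/165·τ³=-12707/3520

  seg 0: a=2 b=-1336/165 c=0 d=181/165
  seg 1: a=-5 b=-793/165 c=181/55 d=-22/45
  seg 2: a=-3 b=287/165 c=-61/55 d=61/165
S(3/4) = -12707/3520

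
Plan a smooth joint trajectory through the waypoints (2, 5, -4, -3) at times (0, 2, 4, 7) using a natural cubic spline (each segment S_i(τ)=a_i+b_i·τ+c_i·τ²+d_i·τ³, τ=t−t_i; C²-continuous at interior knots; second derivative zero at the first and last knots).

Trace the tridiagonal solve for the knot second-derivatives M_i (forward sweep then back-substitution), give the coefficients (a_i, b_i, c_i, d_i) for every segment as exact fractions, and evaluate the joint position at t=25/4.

  seg 0: a=2 b=10/3 c=0 d=-11/24
  seg 1: a=5 b=-13/6 c=-11/4 d=19/24
  seg 2: a=-4 b=-11/3 c=2 d=-2/9
S(25/4) = -149/32

Δ: Δ0=3/2, Δ1=-9/2, Δ2=1/3
row 1: diag=8, rhs=-36; c'=1/4, d'=-9/2
row 2: denom=10−2·1/4=19/2; d'=(29−2·-9/2)/(19/2)=4
back: M2=4
back: M1=-9/2−1/4·4=-11/2
M: M0=0, M1=-11/2, M2=4, M3=0
seg 0: a=2, c=M0/2=0, d=(M1−M0)/(6·2)=-11/24, b=Δ0−h0·(2M0+M1)/6=10/3
seg 1: a=5, c=M1/2=-11/4, d=(M2−M1)/(6·2)=19/24, b=Δ1−h1·(2M1+M2)/6=-13/6
seg 2: a=-4, c=M2/2=2, d=(M3−M2)/(6·3)=-2/9, b=Δ2−h2·(2M2+M3)/6=-11/3
t_q=25/4 → seg 2, τ=9/4; S=-4+-11/3·τ+2·τ²+-2/9·τ³=-149/32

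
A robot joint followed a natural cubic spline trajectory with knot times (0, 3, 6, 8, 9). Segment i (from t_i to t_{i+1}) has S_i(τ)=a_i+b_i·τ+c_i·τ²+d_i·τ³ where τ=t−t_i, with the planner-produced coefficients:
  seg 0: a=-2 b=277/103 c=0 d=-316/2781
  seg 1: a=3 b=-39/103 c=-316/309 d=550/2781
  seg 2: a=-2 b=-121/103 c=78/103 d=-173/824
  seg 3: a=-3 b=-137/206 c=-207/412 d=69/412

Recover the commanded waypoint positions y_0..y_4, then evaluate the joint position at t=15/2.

y_0=-2 y_1=3 y_2=-2 y_3=-3 y_4=-4
S(15/2) = -18239/6592

y_0 = S_0(0) = a_0 = -2
y_1 = S_1(0) = a_1 = 3
y_2 = S_2(0) = a_2 = -2
y_3 = S_3(0) = a_3 = -3
y_4 = S_3(1) = -4
t_q=15/2 is in segment 2 (τ=3/2); S_2(τ)=-18239/6592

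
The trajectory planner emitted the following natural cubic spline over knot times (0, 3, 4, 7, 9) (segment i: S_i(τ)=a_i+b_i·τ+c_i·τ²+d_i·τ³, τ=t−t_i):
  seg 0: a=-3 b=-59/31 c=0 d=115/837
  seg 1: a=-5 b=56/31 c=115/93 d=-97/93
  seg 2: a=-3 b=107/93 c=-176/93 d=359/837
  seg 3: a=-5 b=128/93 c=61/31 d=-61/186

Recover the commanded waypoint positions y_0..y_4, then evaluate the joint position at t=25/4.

y_0=-3 y_1=-5 y_2=-3 y_3=-5 y_4=3
S(25/4) = -10131/1984

y_0 = S_0(0) = a_0 = -3
y_1 = S_1(0) = a_1 = -5
y_2 = S_2(0) = a_2 = -3
y_3 = S_3(0) = a_3 = -5
y_4 = S_3(2) = 3
t_q=25/4 is in segment 2 (τ=9/4); S_2(τ)=-10131/1984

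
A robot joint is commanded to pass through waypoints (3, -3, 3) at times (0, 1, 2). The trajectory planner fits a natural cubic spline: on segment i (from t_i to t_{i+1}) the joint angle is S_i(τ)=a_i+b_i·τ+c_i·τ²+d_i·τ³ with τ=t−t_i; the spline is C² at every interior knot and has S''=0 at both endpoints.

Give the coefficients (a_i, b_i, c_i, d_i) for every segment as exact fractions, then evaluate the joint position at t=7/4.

Δ: Δ0=-6, Δ1=6
row 1: diag=4, rhs=72; c'=1/4, d'=18
back: M1=18
M: M0=0, M1=18, M2=0
seg 0: a=3, c=M0/2=0, d=(M1−M0)/(6·1)=3, b=Δ0−h0·(2M0+M1)/6=-9
seg 1: a=-3, c=M1/2=9, d=(M2−M1)/(6·1)=-3, b=Δ1−h1·(2M1+M2)/6=0
t_q=7/4 → seg 1, τ=3/4; S=-3+0·τ+9·τ²+-3·τ³=51/64

  seg 0: a=3 b=-9 c=0 d=3
  seg 1: a=-3 b=0 c=9 d=-3
S(7/4) = 51/64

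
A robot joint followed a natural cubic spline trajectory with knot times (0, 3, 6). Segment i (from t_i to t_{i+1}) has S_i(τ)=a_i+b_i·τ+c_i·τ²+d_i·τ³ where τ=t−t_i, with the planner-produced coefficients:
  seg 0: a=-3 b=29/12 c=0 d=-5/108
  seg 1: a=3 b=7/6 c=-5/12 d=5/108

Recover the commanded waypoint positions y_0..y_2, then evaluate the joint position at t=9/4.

y_0=-3 y_1=3 y_2=4
S(9/4) = 489/256

y_0 = S_0(0) = a_0 = -3
y_1 = S_1(0) = a_1 = 3
y_2 = S_1(3) = 4
t_q=9/4 is in segment 0 (τ=9/4); S_0(τ)=489/256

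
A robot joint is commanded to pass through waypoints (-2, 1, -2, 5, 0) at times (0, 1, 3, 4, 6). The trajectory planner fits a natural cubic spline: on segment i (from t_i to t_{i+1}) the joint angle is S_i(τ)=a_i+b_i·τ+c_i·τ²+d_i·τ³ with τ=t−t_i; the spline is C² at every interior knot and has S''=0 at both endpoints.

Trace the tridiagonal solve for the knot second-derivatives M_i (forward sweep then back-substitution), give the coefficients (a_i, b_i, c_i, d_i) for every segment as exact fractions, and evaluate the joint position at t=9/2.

  seg 0: a=-2 b=1673/372 c=0 d=-557/372
  seg 1: a=1 b=1/186 c=-557/124 d=1391/744
  seg 2: a=-2 b=416/93 c=417/62 d=-781/186
  seg 3: a=5 b=991/186 c=-182/31 d=91/93
S(9/2) = 1567/248

Δ: Δ0=3, Δ1=-3/2, Δ2=7, Δ3=-5/2
row 1: diag=6, rhs=-27; c'=1/3, d'=-9/2
row 2: denom=6−2·1/3=16/3; d'=(51−2·-9/2)/(16/3)=45/4
row 3: denom=6−1·3/16=93/16; d'=(-57−1·45/4)/(93/16)=-364/31
back: M3=-364/31
back: M2=45/4−3/16·-364/31=417/31
back: M1=-9/2−1/3·417/31=-557/62
M: M0=0, M1=-557/62, M2=417/31, M3=-364/31, M4=0
seg 0: a=-2, c=M0/2=0, d=(M1−M0)/(6·1)=-557/372, b=Δ0−h0·(2M0+M1)/6=1673/372
seg 1: a=1, c=M1/2=-557/124, d=(M2−M1)/(6·2)=1391/744, b=Δ1−h1·(2M1+M2)/6=1/186
seg 2: a=-2, c=M2/2=417/62, d=(M3−M2)/(6·1)=-781/186, b=Δ2−h2·(2M2+M3)/6=416/93
seg 3: a=5, c=M3/2=-182/31, d=(M4−M3)/(6·2)=91/93, b=Δ3−h3·(2M3+M4)/6=991/186
t_q=9/2 → seg 3, τ=1/2; S=5+991/186·τ+-182/31·τ²+91/93·τ³=1567/248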